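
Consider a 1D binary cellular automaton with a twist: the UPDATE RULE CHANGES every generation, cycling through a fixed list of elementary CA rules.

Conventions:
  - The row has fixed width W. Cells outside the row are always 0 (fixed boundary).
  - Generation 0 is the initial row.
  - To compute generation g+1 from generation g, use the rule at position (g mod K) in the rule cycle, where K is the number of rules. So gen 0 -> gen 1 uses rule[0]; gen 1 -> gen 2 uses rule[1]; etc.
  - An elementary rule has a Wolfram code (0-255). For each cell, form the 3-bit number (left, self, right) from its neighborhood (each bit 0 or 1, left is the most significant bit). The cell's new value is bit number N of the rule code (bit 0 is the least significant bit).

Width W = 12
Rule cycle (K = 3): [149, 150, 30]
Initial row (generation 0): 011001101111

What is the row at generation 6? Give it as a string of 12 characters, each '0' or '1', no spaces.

Answer: 011001000101

Derivation:
Gen 0: 011001101111
Gen 1 (rule 149): 000100000110
Gen 2 (rule 150): 001110001001
Gen 3 (rule 30): 011001011111
Gen 4 (rule 149): 000101001110
Gen 5 (rule 150): 001101110101
Gen 6 (rule 30): 011001000101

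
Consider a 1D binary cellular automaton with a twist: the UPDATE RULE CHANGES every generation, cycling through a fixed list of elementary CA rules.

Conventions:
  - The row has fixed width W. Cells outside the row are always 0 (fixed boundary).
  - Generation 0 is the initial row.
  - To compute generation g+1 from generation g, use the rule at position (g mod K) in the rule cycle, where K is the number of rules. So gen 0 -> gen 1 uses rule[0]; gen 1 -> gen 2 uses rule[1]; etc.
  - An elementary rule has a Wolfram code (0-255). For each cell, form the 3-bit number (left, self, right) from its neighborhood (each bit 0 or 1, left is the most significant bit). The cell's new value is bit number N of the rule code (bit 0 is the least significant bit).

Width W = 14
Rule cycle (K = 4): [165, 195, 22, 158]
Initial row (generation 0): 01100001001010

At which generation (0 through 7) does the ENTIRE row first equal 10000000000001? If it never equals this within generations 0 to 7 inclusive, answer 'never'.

Gen 0: 01100001001010
Gen 1 (rule 165): 00001101001110
Gen 2 (rule 195): 11110100010110
Gen 3 (rule 22): 00000110110001
Gen 4 (rule 158): 00001100101011
Gen 5 (rule 165): 11100000111100
Gen 6 (rule 195): 01101111011101
Gen 7 (rule 22): 10000000000001

Answer: 7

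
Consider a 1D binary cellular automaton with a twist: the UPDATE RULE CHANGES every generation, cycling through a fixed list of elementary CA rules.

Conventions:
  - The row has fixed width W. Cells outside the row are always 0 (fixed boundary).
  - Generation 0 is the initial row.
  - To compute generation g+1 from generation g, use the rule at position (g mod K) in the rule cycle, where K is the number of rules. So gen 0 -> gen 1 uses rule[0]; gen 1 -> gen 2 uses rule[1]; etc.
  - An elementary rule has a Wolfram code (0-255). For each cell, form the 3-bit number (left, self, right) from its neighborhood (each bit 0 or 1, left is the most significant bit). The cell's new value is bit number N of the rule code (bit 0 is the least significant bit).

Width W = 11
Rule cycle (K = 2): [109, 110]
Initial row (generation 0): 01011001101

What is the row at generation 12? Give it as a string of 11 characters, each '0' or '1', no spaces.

Answer: 10110001011

Derivation:
Gen 0: 01011001101
Gen 1 (rule 109): 01111001111
Gen 2 (rule 110): 11001011001
Gen 3 (rule 109): 11001111001
Gen 4 (rule 110): 11011001011
Gen 5 (rule 109): 11111001111
Gen 6 (rule 110): 10001011001
Gen 7 (rule 109): 10101111001
Gen 8 (rule 110): 11111001011
Gen 9 (rule 109): 10001001111
Gen 10 (rule 110): 10011011001
Gen 11 (rule 109): 10011111001
Gen 12 (rule 110): 10110001011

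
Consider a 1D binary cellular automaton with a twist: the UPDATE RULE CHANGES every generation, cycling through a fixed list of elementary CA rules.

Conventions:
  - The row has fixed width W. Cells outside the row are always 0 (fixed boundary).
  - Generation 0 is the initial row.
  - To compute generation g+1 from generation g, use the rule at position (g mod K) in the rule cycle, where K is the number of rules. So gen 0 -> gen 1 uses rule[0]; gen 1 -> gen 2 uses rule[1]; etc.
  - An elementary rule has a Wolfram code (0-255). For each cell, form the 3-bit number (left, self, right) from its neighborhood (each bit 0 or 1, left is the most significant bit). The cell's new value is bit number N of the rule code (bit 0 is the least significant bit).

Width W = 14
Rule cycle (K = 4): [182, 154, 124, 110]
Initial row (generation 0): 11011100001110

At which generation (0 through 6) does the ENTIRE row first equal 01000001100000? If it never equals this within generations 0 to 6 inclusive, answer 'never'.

Gen 0: 11011100001110
Gen 1 (rule 182): 00101010010101
Gen 2 (rule 154): 01000001100000
Gen 3 (rule 124): 01100001110000
Gen 4 (rule 110): 11100011010000
Gen 5 (rule 182): 01010100111000
Gen 6 (rule 154): 10000011110100

Answer: 2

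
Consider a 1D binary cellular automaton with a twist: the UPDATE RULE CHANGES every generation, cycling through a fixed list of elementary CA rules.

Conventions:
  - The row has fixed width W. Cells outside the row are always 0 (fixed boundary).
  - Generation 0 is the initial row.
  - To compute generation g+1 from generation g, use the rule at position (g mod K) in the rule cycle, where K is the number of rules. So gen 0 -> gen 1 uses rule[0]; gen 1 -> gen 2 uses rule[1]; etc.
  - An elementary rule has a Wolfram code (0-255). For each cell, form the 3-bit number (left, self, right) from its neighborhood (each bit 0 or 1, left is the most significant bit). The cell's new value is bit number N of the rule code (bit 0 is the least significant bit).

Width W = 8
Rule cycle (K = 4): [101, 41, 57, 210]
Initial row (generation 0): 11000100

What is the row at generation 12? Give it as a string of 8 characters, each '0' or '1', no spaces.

Answer: 10001111

Derivation:
Gen 0: 11000100
Gen 1 (rule 101): 01010101
Gen 2 (rule 41): 00101010
Gen 3 (rule 57): 10010101
Gen 4 (rule 210): 01100000
Gen 5 (rule 101): 00101111
Gen 6 (rule 41): 10011000
Gen 7 (rule 57): 01010111
Gen 8 (rule 210): 10000011
Gen 9 (rule 101): 10111001
Gen 10 (rule 41): 01100000
Gen 11 (rule 57): 01011111
Gen 12 (rule 210): 10001111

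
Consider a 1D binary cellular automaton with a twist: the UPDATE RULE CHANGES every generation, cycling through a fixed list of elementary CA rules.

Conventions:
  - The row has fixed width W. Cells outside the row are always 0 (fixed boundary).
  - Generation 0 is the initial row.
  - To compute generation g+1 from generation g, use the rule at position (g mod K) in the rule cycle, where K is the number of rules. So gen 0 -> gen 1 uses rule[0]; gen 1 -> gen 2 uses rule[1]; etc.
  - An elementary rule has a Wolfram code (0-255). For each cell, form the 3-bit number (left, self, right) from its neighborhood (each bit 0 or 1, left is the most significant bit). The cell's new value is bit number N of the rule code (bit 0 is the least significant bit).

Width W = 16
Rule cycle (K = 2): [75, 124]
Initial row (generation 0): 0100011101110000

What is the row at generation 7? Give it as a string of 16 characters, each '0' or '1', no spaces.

Gen 0: 0100011101110000
Gen 1 (rule 75): 1001110101010111
Gen 2 (rule 124): 1101011111111101
Gen 3 (rule 75): 1100010000000100
Gen 4 (rule 124): 1110011000000110
Gen 5 (rule 75): 1010111011111110
Gen 6 (rule 124): 1111101110000011
Gen 7 (rule 75): 1000101010111111

Answer: 1000101010111111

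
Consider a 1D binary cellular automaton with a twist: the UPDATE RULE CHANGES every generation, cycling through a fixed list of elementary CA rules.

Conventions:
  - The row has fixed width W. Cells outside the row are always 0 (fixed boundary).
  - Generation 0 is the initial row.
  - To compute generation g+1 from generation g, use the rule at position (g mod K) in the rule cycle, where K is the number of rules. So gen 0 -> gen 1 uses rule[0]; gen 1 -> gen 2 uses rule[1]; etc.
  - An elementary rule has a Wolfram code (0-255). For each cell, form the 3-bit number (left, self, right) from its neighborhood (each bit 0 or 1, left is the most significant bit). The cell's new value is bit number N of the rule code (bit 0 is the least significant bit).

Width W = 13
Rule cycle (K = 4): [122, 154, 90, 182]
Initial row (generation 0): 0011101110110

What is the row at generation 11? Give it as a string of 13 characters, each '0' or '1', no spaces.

Gen 0: 0011101110110
Gen 1 (rule 122): 0110111011111
Gen 2 (rule 154): 1100110011110
Gen 3 (rule 90): 1111111110011
Gen 4 (rule 182): 0111111101100
Gen 5 (rule 122): 1100000111110
Gen 6 (rule 154): 1010001111101
Gen 7 (rule 90): 0001011000100
Gen 8 (rule 182): 0011100101110
Gen 9 (rule 122): 0110111011011
Gen 10 (rule 154): 1100110010010
Gen 11 (rule 90): 1111111101101

Answer: 1111111101101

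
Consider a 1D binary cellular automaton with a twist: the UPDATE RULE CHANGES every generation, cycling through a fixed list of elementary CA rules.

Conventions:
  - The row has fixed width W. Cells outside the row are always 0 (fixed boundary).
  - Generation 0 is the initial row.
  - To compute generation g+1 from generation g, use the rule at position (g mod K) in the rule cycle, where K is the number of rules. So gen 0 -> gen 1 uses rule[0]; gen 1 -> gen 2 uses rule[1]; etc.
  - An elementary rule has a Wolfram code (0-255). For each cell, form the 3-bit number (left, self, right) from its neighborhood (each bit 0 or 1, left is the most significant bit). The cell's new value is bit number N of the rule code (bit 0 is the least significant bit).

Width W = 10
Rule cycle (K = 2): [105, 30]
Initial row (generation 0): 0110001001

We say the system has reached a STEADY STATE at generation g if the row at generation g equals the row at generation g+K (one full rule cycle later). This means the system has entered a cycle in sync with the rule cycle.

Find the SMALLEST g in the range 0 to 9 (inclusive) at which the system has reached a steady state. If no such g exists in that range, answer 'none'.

Answer: none

Derivation:
Gen 0: 0110001001
Gen 1 (rule 105): 0110100000
Gen 2 (rule 30): 1100110000
Gen 3 (rule 105): 1100110111
Gen 4 (rule 30): 1011100100
Gen 5 (rule 105): 0110100001
Gen 6 (rule 30): 1100110011
Gen 7 (rule 105): 1100110011
Gen 8 (rule 30): 1011101110
Gen 9 (rule 105): 0110111010
Gen 10 (rule 30): 1100100011
Gen 11 (rule 105): 1100001011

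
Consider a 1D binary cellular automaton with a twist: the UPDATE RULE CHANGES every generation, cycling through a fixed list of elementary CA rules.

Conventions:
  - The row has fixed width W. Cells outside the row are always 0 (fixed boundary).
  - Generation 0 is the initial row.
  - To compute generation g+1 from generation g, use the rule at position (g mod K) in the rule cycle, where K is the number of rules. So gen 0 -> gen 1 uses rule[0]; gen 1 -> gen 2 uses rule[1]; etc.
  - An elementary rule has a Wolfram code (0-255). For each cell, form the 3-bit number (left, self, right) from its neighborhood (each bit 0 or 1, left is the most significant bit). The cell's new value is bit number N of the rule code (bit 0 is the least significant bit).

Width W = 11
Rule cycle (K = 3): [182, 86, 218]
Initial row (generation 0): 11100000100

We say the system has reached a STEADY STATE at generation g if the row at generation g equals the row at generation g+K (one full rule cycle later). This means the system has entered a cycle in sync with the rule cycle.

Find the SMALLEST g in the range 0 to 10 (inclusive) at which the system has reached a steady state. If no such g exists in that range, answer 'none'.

Answer: none

Derivation:
Gen 0: 11100000100
Gen 1 (rule 182): 01010001110
Gen 2 (rule 86): 11011010011
Gen 3 (rule 218): 11011001111
Gen 4 (rule 182): 00100110110
Gen 5 (rule 86): 01111010011
Gen 6 (rule 218): 11111001111
Gen 7 (rule 182): 01110110110
Gen 8 (rule 86): 10010010011
Gen 9 (rule 218): 01101101111
Gen 10 (rule 182): 10010010110
Gen 11 (rule 86): 11111110011
Gen 12 (rule 218): 11111111111
Gen 13 (rule 182): 01111111110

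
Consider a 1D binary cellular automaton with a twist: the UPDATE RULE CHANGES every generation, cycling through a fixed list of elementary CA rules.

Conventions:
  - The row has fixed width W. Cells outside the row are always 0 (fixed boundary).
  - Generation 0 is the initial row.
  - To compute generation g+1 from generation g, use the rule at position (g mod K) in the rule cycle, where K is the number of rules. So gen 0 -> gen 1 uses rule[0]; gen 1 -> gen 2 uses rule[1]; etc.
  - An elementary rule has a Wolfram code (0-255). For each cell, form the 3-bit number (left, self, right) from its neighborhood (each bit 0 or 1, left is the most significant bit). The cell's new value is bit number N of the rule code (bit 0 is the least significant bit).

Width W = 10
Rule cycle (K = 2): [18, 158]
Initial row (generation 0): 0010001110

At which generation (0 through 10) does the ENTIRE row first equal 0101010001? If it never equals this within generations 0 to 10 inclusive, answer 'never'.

Gen 0: 0010001110
Gen 1 (rule 18): 0101010001
Gen 2 (rule 158): 1101011011
Gen 3 (rule 18): 0000000000
Gen 4 (rule 158): 0000000000
Gen 5 (rule 18): 0000000000
Gen 6 (rule 158): 0000000000
Gen 7 (rule 18): 0000000000
Gen 8 (rule 158): 0000000000
Gen 9 (rule 18): 0000000000
Gen 10 (rule 158): 0000000000

Answer: 1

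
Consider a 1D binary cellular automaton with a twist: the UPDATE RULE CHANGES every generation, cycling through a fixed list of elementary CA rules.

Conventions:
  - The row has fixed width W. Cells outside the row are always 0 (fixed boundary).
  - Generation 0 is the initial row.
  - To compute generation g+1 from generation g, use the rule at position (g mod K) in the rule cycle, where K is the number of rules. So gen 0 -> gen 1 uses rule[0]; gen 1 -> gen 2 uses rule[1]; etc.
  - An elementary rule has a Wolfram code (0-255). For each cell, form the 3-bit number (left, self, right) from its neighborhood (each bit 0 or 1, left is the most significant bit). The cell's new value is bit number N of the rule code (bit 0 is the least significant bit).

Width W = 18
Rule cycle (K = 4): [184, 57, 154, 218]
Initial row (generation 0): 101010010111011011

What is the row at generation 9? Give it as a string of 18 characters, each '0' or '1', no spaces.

Gen 0: 101010010111011011
Gen 1 (rule 184): 010101001110110110
Gen 2 (rule 57): 001010101001101101
Gen 3 (rule 154): 010000000111001000
Gen 4 (rule 218): 101000001111110100
Gen 5 (rule 184): 010100001111101010
Gen 6 (rule 57): 001011101000010101
Gen 7 (rule 154): 010011000100100000
Gen 8 (rule 218): 101111101011010000
Gen 9 (rule 184): 011111010110101000

Answer: 011111010110101000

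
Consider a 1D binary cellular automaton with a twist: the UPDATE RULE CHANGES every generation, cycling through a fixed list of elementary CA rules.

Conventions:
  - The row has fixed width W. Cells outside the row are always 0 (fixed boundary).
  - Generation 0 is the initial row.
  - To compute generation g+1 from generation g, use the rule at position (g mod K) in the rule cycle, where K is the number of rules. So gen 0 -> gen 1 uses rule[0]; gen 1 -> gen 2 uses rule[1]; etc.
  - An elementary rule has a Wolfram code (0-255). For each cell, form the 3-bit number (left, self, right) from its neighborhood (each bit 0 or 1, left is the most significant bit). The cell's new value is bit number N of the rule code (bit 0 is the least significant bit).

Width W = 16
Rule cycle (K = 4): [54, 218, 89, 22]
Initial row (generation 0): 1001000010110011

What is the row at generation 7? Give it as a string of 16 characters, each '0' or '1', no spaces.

Gen 0: 1001000010110011
Gen 1 (rule 54): 1111100111001100
Gen 2 (rule 218): 1111111111111110
Gen 3 (rule 89): 1000000000000011
Gen 4 (rule 22): 1100000000000100
Gen 5 (rule 54): 0010000000001110
Gen 6 (rule 218): 0101000000011111
Gen 7 (rule 89): 0000111111010001

Answer: 0000111111010001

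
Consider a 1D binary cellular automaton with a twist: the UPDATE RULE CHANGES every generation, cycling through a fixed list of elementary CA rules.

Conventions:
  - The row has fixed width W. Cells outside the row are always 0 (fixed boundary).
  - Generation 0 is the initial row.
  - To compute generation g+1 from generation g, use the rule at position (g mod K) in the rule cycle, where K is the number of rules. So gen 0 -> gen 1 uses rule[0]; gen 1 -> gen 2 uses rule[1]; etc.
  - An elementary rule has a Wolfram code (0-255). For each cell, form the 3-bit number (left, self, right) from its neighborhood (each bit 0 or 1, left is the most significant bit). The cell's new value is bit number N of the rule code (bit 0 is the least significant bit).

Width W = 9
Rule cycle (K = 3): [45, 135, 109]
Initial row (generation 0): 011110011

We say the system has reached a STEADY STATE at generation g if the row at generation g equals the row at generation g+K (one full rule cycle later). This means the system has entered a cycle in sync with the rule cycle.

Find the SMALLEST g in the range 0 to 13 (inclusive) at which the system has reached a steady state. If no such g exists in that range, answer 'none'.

Gen 0: 011110011
Gen 1 (rule 45): 010000010
Gen 2 (rule 135): 110111110
Gen 3 (rule 109): 111100010
Gen 4 (rule 45): 100001010
Gen 5 (rule 135): 101111010
Gen 6 (rule 109): 111001110
Gen 7 (rule 45): 100001000
Gen 8 (rule 135): 101111011
Gen 9 (rule 109): 111001111
Gen 10 (rule 45): 100001000
Gen 11 (rule 135): 101111011
Gen 12 (rule 109): 111001111
Gen 13 (rule 45): 100001000
Gen 14 (rule 135): 101111011
Gen 15 (rule 109): 111001111
Gen 16 (rule 45): 100001000

Answer: 7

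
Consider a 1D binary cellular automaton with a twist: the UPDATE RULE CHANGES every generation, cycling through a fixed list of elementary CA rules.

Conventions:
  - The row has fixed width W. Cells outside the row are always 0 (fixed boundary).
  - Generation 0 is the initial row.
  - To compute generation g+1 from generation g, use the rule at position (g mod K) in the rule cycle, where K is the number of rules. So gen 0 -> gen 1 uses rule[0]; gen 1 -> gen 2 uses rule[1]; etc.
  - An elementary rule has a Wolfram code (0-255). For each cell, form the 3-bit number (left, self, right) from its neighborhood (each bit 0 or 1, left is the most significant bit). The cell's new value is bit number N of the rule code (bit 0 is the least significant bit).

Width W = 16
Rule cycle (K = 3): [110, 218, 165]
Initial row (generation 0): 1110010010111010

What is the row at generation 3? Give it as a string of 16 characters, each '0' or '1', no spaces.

Gen 0: 1110010010111010
Gen 1 (rule 110): 1010110111101110
Gen 2 (rule 218): 0000110111101111
Gen 3 (rule 165): 1110001011010110

Answer: 1110001011010110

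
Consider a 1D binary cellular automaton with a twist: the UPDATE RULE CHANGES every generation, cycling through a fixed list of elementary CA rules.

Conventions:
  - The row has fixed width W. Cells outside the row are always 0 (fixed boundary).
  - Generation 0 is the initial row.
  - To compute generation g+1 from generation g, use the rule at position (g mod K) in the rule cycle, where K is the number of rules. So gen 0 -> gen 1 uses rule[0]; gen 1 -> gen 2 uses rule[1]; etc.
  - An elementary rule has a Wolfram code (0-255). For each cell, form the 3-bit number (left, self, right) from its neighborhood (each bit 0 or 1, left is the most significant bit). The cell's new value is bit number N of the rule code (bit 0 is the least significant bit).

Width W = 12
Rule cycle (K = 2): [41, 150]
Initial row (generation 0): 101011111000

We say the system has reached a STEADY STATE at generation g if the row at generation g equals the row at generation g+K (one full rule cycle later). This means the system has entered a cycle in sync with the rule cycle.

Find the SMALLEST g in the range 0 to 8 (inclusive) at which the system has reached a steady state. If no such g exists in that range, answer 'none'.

Gen 0: 101011111000
Gen 1 (rule 41): 010110000011
Gen 2 (rule 150): 110001000100
Gen 3 (rule 41): 100100010001
Gen 4 (rule 150): 111110111011
Gen 5 (rule 41): 100001100110
Gen 6 (rule 150): 110010011001
Gen 7 (rule 41): 100000010000
Gen 8 (rule 150): 110000111000
Gen 9 (rule 41): 100110100011
Gen 10 (rule 150): 111000110100

Answer: none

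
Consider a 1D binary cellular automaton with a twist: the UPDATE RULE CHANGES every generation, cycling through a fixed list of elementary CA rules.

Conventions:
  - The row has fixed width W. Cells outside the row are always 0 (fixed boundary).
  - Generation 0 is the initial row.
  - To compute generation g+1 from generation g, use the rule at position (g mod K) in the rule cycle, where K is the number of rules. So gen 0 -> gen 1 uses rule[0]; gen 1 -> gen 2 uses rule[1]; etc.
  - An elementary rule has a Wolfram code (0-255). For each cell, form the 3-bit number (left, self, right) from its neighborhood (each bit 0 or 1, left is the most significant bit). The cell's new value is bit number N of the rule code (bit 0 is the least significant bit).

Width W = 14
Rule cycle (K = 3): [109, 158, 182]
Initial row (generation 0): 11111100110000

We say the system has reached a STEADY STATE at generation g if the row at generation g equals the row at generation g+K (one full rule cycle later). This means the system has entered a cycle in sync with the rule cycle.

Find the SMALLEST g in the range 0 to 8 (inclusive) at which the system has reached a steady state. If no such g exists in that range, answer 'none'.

Gen 0: 11111100110000
Gen 1 (rule 109): 10000100110111
Gen 2 (rule 158): 11001111100110
Gen 3 (rule 182): 00110111011001
Gen 4 (rule 109): 10111101111001
Gen 5 (rule 158): 10111001110111
Gen 6 (rule 182): 11010110101010
Gen 7 (rule 109): 11111111111110
Gen 8 (rule 158): 11111111111101
Gen 9 (rule 182): 01111111111011
Gen 10 (rule 109): 01000000001111
Gen 11 (rule 158): 11100000011110

Answer: none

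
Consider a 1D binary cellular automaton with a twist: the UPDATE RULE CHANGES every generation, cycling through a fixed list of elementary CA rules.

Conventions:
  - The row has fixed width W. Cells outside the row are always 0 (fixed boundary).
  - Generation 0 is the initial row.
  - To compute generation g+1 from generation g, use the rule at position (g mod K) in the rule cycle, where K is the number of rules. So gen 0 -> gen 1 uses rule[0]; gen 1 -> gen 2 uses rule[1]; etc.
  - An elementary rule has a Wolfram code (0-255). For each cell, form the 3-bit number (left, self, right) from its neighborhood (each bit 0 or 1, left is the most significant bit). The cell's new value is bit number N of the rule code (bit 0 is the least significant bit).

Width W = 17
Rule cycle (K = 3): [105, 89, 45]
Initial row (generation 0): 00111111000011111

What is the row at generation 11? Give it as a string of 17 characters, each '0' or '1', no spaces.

Gen 0: 00111111000011111
Gen 1 (rule 105): 10100001011010001
Gen 2 (rule 89): 00011100011001100
Gen 3 (rule 45): 11010001010001001
Gen 4 (rule 105): 11100100100100000
Gen 5 (rule 89): 10110010010011111
Gen 6 (rule 45): 11100010010010000
Gen 7 (rule 105): 10101000000000111
Gen 8 (rule 89): 00000111111110101
Gen 9 (rule 45): 11110100000001111
Gen 10 (rule 105): 10011001111101001
Gen 11 (rule 89): 01011101000100100

Answer: 01011101000100100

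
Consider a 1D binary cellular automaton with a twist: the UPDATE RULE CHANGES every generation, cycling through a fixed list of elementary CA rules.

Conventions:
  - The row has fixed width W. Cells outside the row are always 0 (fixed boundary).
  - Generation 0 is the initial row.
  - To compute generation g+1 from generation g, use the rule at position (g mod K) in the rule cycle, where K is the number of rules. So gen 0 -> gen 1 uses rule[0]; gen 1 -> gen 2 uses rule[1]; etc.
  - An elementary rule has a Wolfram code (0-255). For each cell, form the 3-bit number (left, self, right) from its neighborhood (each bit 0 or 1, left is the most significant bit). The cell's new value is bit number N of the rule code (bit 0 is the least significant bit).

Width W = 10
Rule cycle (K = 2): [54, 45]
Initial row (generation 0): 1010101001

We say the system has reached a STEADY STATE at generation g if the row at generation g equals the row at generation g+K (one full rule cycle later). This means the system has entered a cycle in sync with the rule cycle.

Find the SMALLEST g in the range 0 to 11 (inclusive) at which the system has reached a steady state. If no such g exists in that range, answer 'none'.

Gen 0: 1010101001
Gen 1 (rule 54): 1111111111
Gen 2 (rule 45): 1000000000
Gen 3 (rule 54): 1100000000
Gen 4 (rule 45): 1001111111
Gen 5 (rule 54): 1110000000
Gen 6 (rule 45): 1000111111
Gen 7 (rule 54): 1101000000
Gen 8 (rule 45): 1011011111
Gen 9 (rule 54): 1100100000
Gen 10 (rule 45): 1000101111
Gen 11 (rule 54): 1101110000
Gen 12 (rule 45): 1011000111
Gen 13 (rule 54): 1100101000

Answer: none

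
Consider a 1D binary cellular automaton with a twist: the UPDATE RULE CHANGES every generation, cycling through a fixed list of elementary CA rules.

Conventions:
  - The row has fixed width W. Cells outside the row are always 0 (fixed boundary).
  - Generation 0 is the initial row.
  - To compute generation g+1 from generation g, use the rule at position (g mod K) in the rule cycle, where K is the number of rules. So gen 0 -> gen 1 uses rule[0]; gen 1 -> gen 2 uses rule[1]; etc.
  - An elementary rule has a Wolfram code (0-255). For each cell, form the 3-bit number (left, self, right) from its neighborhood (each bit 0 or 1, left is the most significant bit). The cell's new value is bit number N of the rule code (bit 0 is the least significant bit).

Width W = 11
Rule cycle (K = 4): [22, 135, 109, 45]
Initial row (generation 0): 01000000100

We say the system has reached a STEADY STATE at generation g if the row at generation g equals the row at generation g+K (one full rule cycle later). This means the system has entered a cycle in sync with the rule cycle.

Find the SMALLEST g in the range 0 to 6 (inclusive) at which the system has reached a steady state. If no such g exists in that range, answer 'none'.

Gen 0: 01000000100
Gen 1 (rule 22): 11100001110
Gen 2 (rule 135): 01001110100
Gen 3 (rule 109): 01001011101
Gen 4 (rule 45): 01001110011
Gen 5 (rule 22): 11110001100
Gen 6 (rule 135): 01100110001
Gen 7 (rule 109): 01100110101
Gen 8 (rule 45): 01000101111
Gen 9 (rule 22): 11101100000
Gen 10 (rule 135): 01000001111

Answer: none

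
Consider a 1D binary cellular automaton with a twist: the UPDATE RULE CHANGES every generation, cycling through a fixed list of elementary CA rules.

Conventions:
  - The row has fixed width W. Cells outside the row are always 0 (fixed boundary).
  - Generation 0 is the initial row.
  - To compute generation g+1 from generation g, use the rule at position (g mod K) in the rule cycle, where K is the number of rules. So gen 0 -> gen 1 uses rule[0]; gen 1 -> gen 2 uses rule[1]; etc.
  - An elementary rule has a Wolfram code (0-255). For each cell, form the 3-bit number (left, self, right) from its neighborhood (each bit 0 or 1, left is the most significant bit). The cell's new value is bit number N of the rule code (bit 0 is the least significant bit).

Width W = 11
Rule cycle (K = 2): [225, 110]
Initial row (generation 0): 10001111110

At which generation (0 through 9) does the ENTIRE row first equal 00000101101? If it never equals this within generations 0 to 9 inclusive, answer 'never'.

Gen 0: 10001111110
Gen 1 (rule 225): 00100111110
Gen 2 (rule 110): 01101100010
Gen 3 (rule 225): 00110101000
Gen 4 (rule 110): 01111111000
Gen 5 (rule 225): 00111111011
Gen 6 (rule 110): 01100001111
Gen 7 (rule 225): 00101100111
Gen 8 (rule 110): 01111101101
Gen 9 (rule 225): 00111110110

Answer: never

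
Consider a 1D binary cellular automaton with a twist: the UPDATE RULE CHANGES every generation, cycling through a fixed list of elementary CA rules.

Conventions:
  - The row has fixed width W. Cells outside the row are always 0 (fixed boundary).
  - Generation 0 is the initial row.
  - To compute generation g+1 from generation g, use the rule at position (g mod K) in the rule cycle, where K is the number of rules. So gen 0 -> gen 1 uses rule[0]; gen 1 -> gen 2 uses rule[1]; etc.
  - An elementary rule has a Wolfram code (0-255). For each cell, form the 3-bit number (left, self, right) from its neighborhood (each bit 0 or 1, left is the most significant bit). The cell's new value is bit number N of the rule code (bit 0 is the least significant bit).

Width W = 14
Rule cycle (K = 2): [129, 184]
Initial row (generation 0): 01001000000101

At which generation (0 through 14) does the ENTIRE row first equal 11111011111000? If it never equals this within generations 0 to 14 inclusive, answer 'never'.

Answer: never

Derivation:
Gen 0: 01001000000101
Gen 1 (rule 129): 00000011110000
Gen 2 (rule 184): 00000011101000
Gen 3 (rule 129): 11111001000011
Gen 4 (rule 184): 11110100100010
Gen 5 (rule 129): 01100000001000
Gen 6 (rule 184): 01010000000100
Gen 7 (rule 129): 00000111110001
Gen 8 (rule 184): 00000111101000
Gen 9 (rule 129): 11110011000011
Gen 10 (rule 184): 11101010100010
Gen 11 (rule 129): 01000000001000
Gen 12 (rule 184): 00100000000100
Gen 13 (rule 129): 10001111110001
Gen 14 (rule 184): 01001111101000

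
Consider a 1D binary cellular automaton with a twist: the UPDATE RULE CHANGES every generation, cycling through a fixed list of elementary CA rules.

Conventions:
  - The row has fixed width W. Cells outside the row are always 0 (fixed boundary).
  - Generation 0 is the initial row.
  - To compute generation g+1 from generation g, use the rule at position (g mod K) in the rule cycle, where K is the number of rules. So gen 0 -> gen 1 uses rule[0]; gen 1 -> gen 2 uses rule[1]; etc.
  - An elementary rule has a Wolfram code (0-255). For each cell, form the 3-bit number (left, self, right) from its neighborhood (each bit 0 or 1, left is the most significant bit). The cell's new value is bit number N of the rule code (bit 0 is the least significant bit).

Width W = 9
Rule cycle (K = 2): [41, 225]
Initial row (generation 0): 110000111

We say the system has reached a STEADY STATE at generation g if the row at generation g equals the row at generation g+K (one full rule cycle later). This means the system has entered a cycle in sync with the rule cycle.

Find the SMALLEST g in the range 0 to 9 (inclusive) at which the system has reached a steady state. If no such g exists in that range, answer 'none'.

Answer: none

Derivation:
Gen 0: 110000111
Gen 1 (rule 41): 100110100
Gen 2 (rule 225): 000011001
Gen 3 (rule 41): 111010000
Gen 4 (rule 225): 011100111
Gen 5 (rule 41): 010000100
Gen 6 (rule 225): 000110001
Gen 7 (rule 41): 110100100
Gen 8 (rule 225): 011000001
Gen 9 (rule 41): 010011100
Gen 10 (rule 225): 000001101
Gen 11 (rule 41): 111101010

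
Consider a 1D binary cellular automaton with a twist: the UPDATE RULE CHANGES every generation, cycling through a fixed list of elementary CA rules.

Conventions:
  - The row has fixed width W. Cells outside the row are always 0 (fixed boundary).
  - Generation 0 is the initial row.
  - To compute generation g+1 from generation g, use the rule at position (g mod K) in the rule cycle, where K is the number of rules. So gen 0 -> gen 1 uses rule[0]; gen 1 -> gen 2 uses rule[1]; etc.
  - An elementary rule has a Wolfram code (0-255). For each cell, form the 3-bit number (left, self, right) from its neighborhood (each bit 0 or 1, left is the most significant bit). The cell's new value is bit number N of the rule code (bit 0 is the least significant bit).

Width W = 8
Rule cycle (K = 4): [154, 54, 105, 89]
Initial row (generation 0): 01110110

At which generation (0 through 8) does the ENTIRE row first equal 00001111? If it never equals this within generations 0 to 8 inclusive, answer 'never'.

Answer: never

Derivation:
Gen 0: 01110110
Gen 1 (rule 154): 11100101
Gen 2 (rule 54): 00011111
Gen 3 (rule 105): 11010001
Gen 4 (rule 89): 11001100
Gen 5 (rule 154): 10111010
Gen 6 (rule 54): 11000111
Gen 7 (rule 105): 11010101
Gen 8 (rule 89): 11000000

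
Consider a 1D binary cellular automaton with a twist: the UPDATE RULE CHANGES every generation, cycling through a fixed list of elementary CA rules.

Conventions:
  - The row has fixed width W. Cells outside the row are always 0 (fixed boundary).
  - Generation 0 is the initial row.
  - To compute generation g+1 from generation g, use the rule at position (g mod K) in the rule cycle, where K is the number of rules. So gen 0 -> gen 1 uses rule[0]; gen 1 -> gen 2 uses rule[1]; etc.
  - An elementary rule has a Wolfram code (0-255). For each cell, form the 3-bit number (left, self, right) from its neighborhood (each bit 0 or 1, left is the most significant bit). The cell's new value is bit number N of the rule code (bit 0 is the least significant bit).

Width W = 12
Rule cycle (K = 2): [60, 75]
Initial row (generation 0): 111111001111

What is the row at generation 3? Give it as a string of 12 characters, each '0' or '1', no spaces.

Answer: 001000100010

Derivation:
Gen 0: 111111001111
Gen 1 (rule 60): 100000101000
Gen 2 (rule 75): 001111000011
Gen 3 (rule 60): 001000100010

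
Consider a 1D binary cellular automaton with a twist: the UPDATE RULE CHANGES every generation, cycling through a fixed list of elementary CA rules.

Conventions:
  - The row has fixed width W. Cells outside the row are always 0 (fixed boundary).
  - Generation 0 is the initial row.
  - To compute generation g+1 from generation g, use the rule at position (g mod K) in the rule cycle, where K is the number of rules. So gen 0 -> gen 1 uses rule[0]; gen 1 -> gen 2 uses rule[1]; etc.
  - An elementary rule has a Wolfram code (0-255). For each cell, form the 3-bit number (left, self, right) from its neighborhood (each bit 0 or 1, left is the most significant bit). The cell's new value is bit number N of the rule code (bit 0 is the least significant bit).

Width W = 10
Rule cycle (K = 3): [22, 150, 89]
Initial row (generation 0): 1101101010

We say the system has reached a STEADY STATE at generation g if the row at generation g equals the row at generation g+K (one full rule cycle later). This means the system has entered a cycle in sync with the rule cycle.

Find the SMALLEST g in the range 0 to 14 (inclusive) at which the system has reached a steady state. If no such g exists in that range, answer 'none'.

Gen 0: 1101101010
Gen 1 (rule 22): 0000001011
Gen 2 (rule 150): 0000011000
Gen 3 (rule 89): 1111011111
Gen 4 (rule 22): 0000000000
Gen 5 (rule 150): 0000000000
Gen 6 (rule 89): 1111111111
Gen 7 (rule 22): 0000000000
Gen 8 (rule 150): 0000000000
Gen 9 (rule 89): 1111111111
Gen 10 (rule 22): 0000000000
Gen 11 (rule 150): 0000000000
Gen 12 (rule 89): 1111111111
Gen 13 (rule 22): 0000000000
Gen 14 (rule 150): 0000000000
Gen 15 (rule 89): 1111111111
Gen 16 (rule 22): 0000000000
Gen 17 (rule 150): 0000000000

Answer: 4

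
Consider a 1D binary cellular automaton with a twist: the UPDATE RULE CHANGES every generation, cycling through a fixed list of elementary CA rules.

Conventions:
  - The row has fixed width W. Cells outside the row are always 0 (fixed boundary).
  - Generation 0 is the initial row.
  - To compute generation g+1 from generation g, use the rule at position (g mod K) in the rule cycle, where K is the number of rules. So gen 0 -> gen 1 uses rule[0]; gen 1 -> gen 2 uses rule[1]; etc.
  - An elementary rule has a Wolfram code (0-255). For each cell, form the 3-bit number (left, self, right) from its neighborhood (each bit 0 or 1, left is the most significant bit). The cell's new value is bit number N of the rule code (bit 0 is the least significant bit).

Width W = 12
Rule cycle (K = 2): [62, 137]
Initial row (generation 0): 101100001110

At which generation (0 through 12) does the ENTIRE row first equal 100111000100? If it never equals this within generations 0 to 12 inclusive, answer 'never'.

Gen 0: 101100001110
Gen 1 (rule 62): 111010011001
Gen 2 (rule 137): 110000010000
Gen 3 (rule 62): 101000111000
Gen 4 (rule 137): 000010110011
Gen 5 (rule 62): 000111101110
Gen 6 (rule 137): 110111001100
Gen 7 (rule 62): 101100111010
Gen 8 (rule 137): 001000110000
Gen 9 (rule 62): 011101101000
Gen 10 (rule 137): 011001000011
Gen 11 (rule 62): 110111100110
Gen 12 (rule 137): 100111000100

Answer: 12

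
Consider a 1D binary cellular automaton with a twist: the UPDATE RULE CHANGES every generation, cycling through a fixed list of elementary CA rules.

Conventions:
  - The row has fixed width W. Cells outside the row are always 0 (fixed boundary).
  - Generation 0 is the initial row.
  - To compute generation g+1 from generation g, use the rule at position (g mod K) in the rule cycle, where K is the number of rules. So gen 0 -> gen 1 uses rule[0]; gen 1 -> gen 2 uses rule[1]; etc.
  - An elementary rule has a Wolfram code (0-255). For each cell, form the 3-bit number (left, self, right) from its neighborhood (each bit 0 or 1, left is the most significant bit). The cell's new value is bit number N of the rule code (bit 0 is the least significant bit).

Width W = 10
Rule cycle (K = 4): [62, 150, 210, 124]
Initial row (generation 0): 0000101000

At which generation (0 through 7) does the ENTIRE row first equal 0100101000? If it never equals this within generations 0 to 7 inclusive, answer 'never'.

Answer: never

Derivation:
Gen 0: 0000101000
Gen 1 (rule 62): 0001111100
Gen 2 (rule 150): 0010111010
Gen 3 (rule 210): 0100011001
Gen 4 (rule 124): 0110011101
Gen 5 (rule 62): 1101110011
Gen 6 (rule 150): 0000101100
Gen 7 (rule 210): 0001000110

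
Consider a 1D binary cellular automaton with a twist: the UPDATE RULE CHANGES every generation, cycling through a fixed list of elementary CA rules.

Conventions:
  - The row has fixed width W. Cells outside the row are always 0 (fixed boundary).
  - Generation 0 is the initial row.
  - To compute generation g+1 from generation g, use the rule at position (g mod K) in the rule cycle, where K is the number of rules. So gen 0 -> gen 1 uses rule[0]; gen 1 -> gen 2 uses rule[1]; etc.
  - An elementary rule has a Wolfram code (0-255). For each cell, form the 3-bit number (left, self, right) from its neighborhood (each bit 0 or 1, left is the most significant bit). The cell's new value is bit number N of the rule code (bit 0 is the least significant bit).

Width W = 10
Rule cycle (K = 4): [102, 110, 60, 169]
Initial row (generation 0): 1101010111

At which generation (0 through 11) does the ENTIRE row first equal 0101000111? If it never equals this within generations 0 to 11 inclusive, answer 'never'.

Gen 0: 1101010111
Gen 1 (rule 102): 0111111001
Gen 2 (rule 110): 1100001011
Gen 3 (rule 60): 1010001110
Gen 4 (rule 169): 0100101100
Gen 5 (rule 102): 1101110100
Gen 6 (rule 110): 1111011100
Gen 7 (rule 60): 1000110010
Gen 8 (rule 169): 0010100000
Gen 9 (rule 102): 0111100000
Gen 10 (rule 110): 1100100000
Gen 11 (rule 60): 1010110000

Answer: never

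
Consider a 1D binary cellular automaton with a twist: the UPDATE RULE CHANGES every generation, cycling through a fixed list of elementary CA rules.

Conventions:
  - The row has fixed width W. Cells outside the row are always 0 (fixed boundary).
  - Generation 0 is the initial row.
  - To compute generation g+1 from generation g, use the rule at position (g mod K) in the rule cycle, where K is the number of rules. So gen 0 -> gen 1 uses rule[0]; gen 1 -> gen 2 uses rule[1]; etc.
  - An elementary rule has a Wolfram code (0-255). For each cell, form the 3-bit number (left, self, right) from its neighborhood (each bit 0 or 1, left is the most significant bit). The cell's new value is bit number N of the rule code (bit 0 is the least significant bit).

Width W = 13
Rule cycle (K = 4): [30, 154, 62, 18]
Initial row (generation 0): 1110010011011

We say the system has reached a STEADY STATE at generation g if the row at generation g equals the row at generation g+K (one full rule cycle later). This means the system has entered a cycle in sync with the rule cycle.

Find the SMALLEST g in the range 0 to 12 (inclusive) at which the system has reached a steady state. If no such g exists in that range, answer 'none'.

Answer: 12

Derivation:
Gen 0: 1110010011011
Gen 1 (rule 30): 1001111110010
Gen 2 (rule 154): 0111111101101
Gen 3 (rule 62): 1100000011011
Gen 4 (rule 18): 0010000100000
Gen 5 (rule 30): 0111001110000
Gen 6 (rule 154): 1110111101000
Gen 7 (rule 62): 1001100011100
Gen 8 (rule 18): 0110010100010
Gen 9 (rule 30): 1101110110111
Gen 10 (rule 154): 1001100100110
Gen 11 (rule 62): 1111011111101
Gen 12 (rule 18): 0000000000000
Gen 13 (rule 30): 0000000000000
Gen 14 (rule 154): 0000000000000
Gen 15 (rule 62): 0000000000000
Gen 16 (rule 18): 0000000000000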